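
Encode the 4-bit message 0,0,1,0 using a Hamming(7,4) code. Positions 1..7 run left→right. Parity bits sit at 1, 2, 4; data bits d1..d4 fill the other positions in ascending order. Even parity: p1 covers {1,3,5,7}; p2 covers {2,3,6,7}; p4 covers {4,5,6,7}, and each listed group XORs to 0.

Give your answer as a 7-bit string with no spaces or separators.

Place data at non-parity positions: p1 p2 0 p4 0 1 0
p1 (pos 1,3,5,7): XOR of data positions = 0⊕0⊕0 = 0
p2 (pos 2,3,6,7): XOR of data positions = 0⊕1⊕0 = 1
p4 (pos 4,5,6,7): XOR of data positions = 0⊕1⊕0 = 1
Codeword: 0101010

0101010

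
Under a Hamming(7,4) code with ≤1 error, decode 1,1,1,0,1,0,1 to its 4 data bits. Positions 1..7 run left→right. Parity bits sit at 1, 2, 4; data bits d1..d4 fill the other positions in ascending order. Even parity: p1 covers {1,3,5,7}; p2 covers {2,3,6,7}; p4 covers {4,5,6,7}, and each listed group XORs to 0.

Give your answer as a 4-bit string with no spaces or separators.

s1 (pos 1,3,5,7): 1⊕1⊕1⊕1 = 0
s2 (pos 2,3,6,7): 1⊕1⊕0⊕1 = 1
s4 (pos 4,5,6,7): 0⊕1⊕0⊕1 = 0
Syndrome s4…s1 = 010 → error at position 2.
Flip position 2: 1110101 → 1010101
Read data bits from positions 3,5,6,7: 1101

1101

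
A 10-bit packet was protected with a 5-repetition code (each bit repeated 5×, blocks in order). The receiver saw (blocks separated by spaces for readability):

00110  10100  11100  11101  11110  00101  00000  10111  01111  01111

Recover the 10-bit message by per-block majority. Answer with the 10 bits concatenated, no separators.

0011100111

Block 1 (00110): 2 ones → 0
Block 2 (10100): 2 ones → 0
Block 3 (11100): 3 ones → 1
Block 4 (11101): 4 ones → 1
Block 5 (11110): 4 ones → 1
Block 6 (00101): 2 ones → 0
Block 7 (00000): 0 ones → 0
Block 8 (10111): 4 ones → 1
Block 9 (01111): 4 ones → 1
Block 10 (01111): 4 ones → 1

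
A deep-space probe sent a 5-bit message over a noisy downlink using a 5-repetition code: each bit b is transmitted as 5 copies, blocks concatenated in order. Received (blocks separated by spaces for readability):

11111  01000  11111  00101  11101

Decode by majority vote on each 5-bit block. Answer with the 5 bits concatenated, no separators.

Block 1 (11111): 5 ones → 1
Block 2 (01000): 1 one → 0
Block 3 (11111): 5 ones → 1
Block 4 (00101): 2 ones → 0
Block 5 (11101): 4 ones → 1

10101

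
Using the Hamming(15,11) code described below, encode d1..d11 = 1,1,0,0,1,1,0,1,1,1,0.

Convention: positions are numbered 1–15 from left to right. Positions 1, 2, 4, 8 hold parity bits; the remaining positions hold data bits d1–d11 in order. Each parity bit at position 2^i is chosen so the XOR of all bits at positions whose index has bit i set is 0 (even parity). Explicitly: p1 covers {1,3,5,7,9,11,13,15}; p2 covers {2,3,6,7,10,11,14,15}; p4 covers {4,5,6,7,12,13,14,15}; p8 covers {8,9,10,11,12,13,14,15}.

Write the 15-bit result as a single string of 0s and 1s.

011010011101110

Place data at non-parity positions: p1 p2 1 p4 1 0 0 p8 1 1 0 1 1 1 0
p1 (pos 1,3,5,7,9,11,13,15): XOR of data positions = 1⊕1⊕0⊕1⊕0⊕1⊕0 = 0
p2 (pos 2,3,6,7,10,11,14,15): XOR of data positions = 1⊕0⊕0⊕1⊕0⊕1⊕0 = 1
p4 (pos 4,5,6,7,12,13,14,15): XOR of data positions = 1⊕0⊕0⊕1⊕1⊕1⊕0 = 0
p8 (pos 8,9,10,11,12,13,14,15): XOR of data positions = 1⊕1⊕0⊕1⊕1⊕1⊕0 = 1
Codeword: 011010011101110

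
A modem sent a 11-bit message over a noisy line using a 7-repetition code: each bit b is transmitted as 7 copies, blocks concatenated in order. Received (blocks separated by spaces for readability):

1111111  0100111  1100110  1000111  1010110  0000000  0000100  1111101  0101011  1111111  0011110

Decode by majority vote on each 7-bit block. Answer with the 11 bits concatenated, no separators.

Block 1 (1111111): 7 ones → 1
Block 2 (0100111): 4 ones → 1
Block 3 (1100110): 4 ones → 1
Block 4 (1000111): 4 ones → 1
Block 5 (1010110): 4 ones → 1
Block 6 (0000000): 0 ones → 0
Block 7 (0000100): 1 one → 0
Block 8 (1111101): 6 ones → 1
Block 9 (0101011): 4 ones → 1
Block 10 (1111111): 7 ones → 1
Block 11 (0011110): 4 ones → 1

11111001111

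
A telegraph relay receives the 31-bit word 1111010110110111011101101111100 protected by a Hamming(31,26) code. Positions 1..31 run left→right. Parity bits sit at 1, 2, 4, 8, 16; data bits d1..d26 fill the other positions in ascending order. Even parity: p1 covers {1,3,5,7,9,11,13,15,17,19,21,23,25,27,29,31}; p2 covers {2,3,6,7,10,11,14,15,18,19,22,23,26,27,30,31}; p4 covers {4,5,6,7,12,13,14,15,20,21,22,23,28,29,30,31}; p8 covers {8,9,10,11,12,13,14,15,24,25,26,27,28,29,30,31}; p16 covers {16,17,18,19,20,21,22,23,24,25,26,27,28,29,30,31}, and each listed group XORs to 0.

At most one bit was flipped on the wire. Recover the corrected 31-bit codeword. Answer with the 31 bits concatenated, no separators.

s1 (pos 1,3,5,7,9,11,13,15,17,19,21,23,25,27,29,31): 1⊕1⊕0⊕0⊕1⊕1⊕0⊕1⊕0⊕1⊕0⊕1⊕1⊕1⊕1⊕0 = 0
s2 (pos 2,3,6,7,10,11,14,15,18,19,22,23,26,27,30,31): 1⊕1⊕1⊕0⊕0⊕1⊕1⊕1⊕1⊕1⊕1⊕1⊕1⊕1⊕0⊕0 = 0
s4 (pos 4,5,6,7,12,13,14,15,20,21,22,23,28,29,30,31): 1⊕0⊕1⊕0⊕1⊕0⊕1⊕1⊕1⊕0⊕1⊕1⊕1⊕1⊕0⊕0 = 0
s8 (pos 8,9,10,11,12,13,14,15,24,25,26,27,28,29,30,31): 1⊕1⊕0⊕1⊕1⊕0⊕1⊕1⊕0⊕1⊕1⊕1⊕1⊕1⊕0⊕0 = 1
s16 (pos 16,17,18,19,20,21,22,23,24,25,26,27,28,29,30,31): 1⊕0⊕1⊕1⊕1⊕0⊕1⊕1⊕0⊕1⊕1⊕1⊕1⊕1⊕0⊕0 = 1
Syndrome s16…s1 = 11000 → error at position 24.
Flip position 24: 1111010110110111011101101111100 → 1111010110110111011101111111100

1111010110110111011101111111100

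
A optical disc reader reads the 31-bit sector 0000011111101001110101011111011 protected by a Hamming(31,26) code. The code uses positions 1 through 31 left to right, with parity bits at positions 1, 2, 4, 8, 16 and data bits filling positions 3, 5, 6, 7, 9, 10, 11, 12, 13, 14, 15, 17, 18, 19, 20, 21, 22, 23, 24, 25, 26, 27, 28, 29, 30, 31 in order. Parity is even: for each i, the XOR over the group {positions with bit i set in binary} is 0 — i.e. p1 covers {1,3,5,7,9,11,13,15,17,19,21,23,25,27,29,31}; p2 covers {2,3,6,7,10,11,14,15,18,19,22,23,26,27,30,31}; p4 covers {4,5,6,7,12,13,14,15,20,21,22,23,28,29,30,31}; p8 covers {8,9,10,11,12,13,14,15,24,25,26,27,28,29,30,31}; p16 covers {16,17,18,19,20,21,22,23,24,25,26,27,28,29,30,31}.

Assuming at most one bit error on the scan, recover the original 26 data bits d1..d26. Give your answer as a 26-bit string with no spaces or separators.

s1 (pos 1,3,5,7,9,11,13,15,17,19,21,23,25,27,29,31): 0⊕0⊕0⊕1⊕1⊕1⊕1⊕0⊕1⊕0⊕0⊕0⊕1⊕1⊕0⊕1 = 0
s2 (pos 2,3,6,7,10,11,14,15,18,19,22,23,26,27,30,31): 0⊕0⊕1⊕1⊕1⊕1⊕0⊕0⊕1⊕0⊕1⊕0⊕1⊕1⊕1⊕1 = 0
s4 (pos 4,5,6,7,12,13,14,15,20,21,22,23,28,29,30,31): 0⊕0⊕1⊕1⊕0⊕1⊕0⊕0⊕1⊕0⊕1⊕0⊕1⊕0⊕1⊕1 = 0
s8 (pos 8,9,10,11,12,13,14,15,24,25,26,27,28,29,30,31): 1⊕1⊕1⊕1⊕0⊕1⊕0⊕0⊕1⊕1⊕1⊕1⊕1⊕0⊕1⊕1 = 0
s16 (pos 16,17,18,19,20,21,22,23,24,25,26,27,28,29,30,31): 1⊕1⊕1⊕0⊕1⊕0⊕1⊕0⊕1⊕1⊕1⊕1⊕1⊕0⊕1⊕1 = 0
Syndrome s16…s1 = 00000 → no error.
Read data bits from positions 3,5,6,7,9,10,11,12,13,14,15,17,18,19,20,21,22,23,24,25,26,27,28,29,30,31: 00111110100110101011111011

00111110100110101011111011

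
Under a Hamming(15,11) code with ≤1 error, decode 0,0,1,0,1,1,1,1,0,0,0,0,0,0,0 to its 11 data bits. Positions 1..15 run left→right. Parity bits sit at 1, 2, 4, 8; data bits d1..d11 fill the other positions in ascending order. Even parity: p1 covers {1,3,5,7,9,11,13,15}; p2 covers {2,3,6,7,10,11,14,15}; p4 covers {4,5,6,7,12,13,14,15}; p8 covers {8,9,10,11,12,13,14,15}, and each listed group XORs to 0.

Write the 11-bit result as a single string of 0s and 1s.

s1 (pos 1,3,5,7,9,11,13,15): 0⊕1⊕1⊕1⊕0⊕0⊕0⊕0 = 1
s2 (pos 2,3,6,7,10,11,14,15): 0⊕1⊕1⊕1⊕0⊕0⊕0⊕0 = 1
s4 (pos 4,5,6,7,12,13,14,15): 0⊕1⊕1⊕1⊕0⊕0⊕0⊕0 = 1
s8 (pos 8,9,10,11,12,13,14,15): 1⊕0⊕0⊕0⊕0⊕0⊕0⊕0 = 1
Syndrome s8…s1 = 1111 → error at position 15.
Flip position 15: 001011110000000 → 001011110000001
Read data bits from positions 3,5,6,7,9,10,11,12,13,14,15: 11110000001

11110000001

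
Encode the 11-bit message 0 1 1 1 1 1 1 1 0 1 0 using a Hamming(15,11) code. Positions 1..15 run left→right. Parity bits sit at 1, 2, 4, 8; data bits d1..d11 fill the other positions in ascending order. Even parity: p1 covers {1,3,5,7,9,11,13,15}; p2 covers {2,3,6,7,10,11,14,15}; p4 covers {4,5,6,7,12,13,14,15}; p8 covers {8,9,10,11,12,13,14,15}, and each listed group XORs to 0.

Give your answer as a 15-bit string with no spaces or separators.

010111111111010

Place data at non-parity positions: p1 p2 0 p4 1 1 1 p8 1 1 1 1 0 1 0
p1 (pos 1,3,5,7,9,11,13,15): XOR of data positions = 0⊕1⊕1⊕1⊕1⊕0⊕0 = 0
p2 (pos 2,3,6,7,10,11,14,15): XOR of data positions = 0⊕1⊕1⊕1⊕1⊕1⊕0 = 1
p4 (pos 4,5,6,7,12,13,14,15): XOR of data positions = 1⊕1⊕1⊕1⊕0⊕1⊕0 = 1
p8 (pos 8,9,10,11,12,13,14,15): XOR of data positions = 1⊕1⊕1⊕1⊕0⊕1⊕0 = 1
Codeword: 010111111111010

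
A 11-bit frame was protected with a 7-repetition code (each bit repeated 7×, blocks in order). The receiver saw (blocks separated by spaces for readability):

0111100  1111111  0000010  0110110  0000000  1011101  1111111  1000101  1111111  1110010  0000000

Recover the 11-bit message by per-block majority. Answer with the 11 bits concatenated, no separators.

Block 1 (0111100): 4 ones → 1
Block 2 (1111111): 7 ones → 1
Block 3 (0000010): 1 one → 0
Block 4 (0110110): 4 ones → 1
Block 5 (0000000): 0 ones → 0
Block 6 (1011101): 5 ones → 1
Block 7 (1111111): 7 ones → 1
Block 8 (1000101): 3 ones → 0
Block 9 (1111111): 7 ones → 1
Block 10 (1110010): 4 ones → 1
Block 11 (0000000): 0 ones → 0

11010110110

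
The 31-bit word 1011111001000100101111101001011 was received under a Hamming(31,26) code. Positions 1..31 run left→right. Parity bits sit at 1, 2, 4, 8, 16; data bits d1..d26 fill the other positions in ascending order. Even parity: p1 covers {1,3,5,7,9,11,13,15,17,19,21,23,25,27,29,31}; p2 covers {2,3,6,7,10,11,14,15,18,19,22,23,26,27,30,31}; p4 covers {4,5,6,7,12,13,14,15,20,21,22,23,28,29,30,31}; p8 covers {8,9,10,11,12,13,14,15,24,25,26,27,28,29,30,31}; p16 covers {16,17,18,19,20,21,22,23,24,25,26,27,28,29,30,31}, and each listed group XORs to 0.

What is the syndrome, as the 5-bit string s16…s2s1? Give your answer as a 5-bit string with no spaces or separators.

s1 (pos 1,3,5,7,9,11,13,15,17,19,21,23,25,27,29,31): 1⊕1⊕1⊕1⊕0⊕0⊕0⊕0⊕1⊕1⊕1⊕1⊕1⊕0⊕0⊕1 = 0
s2 (pos 2,3,6,7,10,11,14,15,18,19,22,23,26,27,30,31): 0⊕1⊕1⊕1⊕1⊕0⊕1⊕0⊕0⊕1⊕1⊕1⊕0⊕0⊕1⊕1 = 0
s4 (pos 4,5,6,7,12,13,14,15,20,21,22,23,28,29,30,31): 1⊕1⊕1⊕1⊕0⊕0⊕1⊕0⊕1⊕1⊕1⊕1⊕1⊕0⊕1⊕1 = 0
s8 (pos 8,9,10,11,12,13,14,15,24,25,26,27,28,29,30,31): 0⊕0⊕1⊕0⊕0⊕0⊕1⊕0⊕0⊕1⊕0⊕0⊕1⊕0⊕1⊕1 = 0
s16 (pos 16,17,18,19,20,21,22,23,24,25,26,27,28,29,30,31): 0⊕1⊕0⊕1⊕1⊕1⊕1⊕1⊕0⊕1⊕0⊕0⊕1⊕0⊕1⊕1 = 0
Syndrome s16…s1 = 00000 → no error.

00000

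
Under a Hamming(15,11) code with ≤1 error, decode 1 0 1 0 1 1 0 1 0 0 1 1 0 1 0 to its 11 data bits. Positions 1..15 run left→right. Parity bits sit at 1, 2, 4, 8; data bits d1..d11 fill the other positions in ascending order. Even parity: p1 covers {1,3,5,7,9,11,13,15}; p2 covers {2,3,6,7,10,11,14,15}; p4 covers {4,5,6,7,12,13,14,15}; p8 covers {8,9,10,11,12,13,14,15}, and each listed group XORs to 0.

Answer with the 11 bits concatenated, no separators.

s1 (pos 1,3,5,7,9,11,13,15): 1⊕1⊕1⊕0⊕0⊕1⊕0⊕0 = 0
s2 (pos 2,3,6,7,10,11,14,15): 0⊕1⊕1⊕0⊕0⊕1⊕1⊕0 = 0
s4 (pos 4,5,6,7,12,13,14,15): 0⊕1⊕1⊕0⊕1⊕0⊕1⊕0 = 0
s8 (pos 8,9,10,11,12,13,14,15): 1⊕0⊕0⊕1⊕1⊕0⊕1⊕0 = 0
Syndrome s8…s1 = 0000 → no error.
Read data bits from positions 3,5,6,7,9,10,11,12,13,14,15: 11100011010

11100011010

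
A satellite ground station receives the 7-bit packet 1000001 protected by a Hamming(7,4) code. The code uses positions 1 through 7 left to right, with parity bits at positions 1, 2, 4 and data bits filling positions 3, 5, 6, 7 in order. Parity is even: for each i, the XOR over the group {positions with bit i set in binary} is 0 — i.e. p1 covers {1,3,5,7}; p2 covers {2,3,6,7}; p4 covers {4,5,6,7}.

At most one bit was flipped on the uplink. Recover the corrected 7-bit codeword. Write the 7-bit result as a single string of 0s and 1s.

s1 (pos 1,3,5,7): 1⊕0⊕0⊕1 = 0
s2 (pos 2,3,6,7): 0⊕0⊕0⊕1 = 1
s4 (pos 4,5,6,7): 0⊕0⊕0⊕1 = 1
Syndrome s4…s1 = 110 → error at position 6.
Flip position 6: 1000001 → 1000011

1000011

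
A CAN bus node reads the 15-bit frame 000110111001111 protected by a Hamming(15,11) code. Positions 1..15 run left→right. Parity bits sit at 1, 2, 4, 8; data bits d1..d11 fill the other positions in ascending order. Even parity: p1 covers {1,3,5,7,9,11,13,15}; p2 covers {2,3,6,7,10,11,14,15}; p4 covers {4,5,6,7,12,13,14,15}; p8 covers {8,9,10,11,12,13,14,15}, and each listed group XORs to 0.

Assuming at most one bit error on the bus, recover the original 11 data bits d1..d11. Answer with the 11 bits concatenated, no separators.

s1 (pos 1,3,5,7,9,11,13,15): 0⊕0⊕1⊕1⊕1⊕0⊕1⊕1 = 1
s2 (pos 2,3,6,7,10,11,14,15): 0⊕0⊕0⊕1⊕0⊕0⊕1⊕1 = 1
s4 (pos 4,5,6,7,12,13,14,15): 1⊕1⊕0⊕1⊕1⊕1⊕1⊕1 = 1
s8 (pos 8,9,10,11,12,13,14,15): 1⊕1⊕0⊕0⊕1⊕1⊕1⊕1 = 0
Syndrome s8…s1 = 0111 → error at position 7.
Flip position 7: 000110111001111 → 000110011001111
Read data bits from positions 3,5,6,7,9,10,11,12,13,14,15: 01001001111

01001001111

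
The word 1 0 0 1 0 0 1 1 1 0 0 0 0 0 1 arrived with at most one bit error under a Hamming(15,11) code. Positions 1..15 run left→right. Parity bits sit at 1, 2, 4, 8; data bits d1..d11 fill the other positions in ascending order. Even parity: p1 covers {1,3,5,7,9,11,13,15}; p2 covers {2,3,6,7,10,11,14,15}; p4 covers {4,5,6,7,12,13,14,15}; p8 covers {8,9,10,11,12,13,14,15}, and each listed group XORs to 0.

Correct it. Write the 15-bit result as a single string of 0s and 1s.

100100111001001

s1 (pos 1,3,5,7,9,11,13,15): 1⊕0⊕0⊕1⊕1⊕0⊕0⊕1 = 0
s2 (pos 2,3,6,7,10,11,14,15): 0⊕0⊕0⊕1⊕0⊕0⊕0⊕1 = 0
s4 (pos 4,5,6,7,12,13,14,15): 1⊕0⊕0⊕1⊕0⊕0⊕0⊕1 = 1
s8 (pos 8,9,10,11,12,13,14,15): 1⊕1⊕0⊕0⊕0⊕0⊕0⊕1 = 1
Syndrome s8…s1 = 1100 → error at position 12.
Flip position 12: 100100111000001 → 100100111001001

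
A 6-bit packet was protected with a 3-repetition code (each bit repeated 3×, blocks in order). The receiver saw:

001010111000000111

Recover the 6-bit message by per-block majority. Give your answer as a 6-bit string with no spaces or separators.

Block 1 (001): 1 one → 0
Block 2 (010): 1 one → 0
Block 3 (111): 3 ones → 1
Block 4 (000): 0 ones → 0
Block 5 (000): 0 ones → 0
Block 6 (111): 3 ones → 1

001001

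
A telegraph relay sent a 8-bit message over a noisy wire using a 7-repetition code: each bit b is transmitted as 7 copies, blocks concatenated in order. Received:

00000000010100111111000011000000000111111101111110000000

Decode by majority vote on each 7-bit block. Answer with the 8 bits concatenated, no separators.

00100110

Block 1 (0000000): 0 ones → 0
Block 2 (0010100): 2 ones → 0
Block 3 (1111110): 6 ones → 1
Block 4 (0001100): 2 ones → 0
Block 5 (0000000): 0 ones → 0
Block 6 (1111111): 7 ones → 1
Block 7 (0111111): 6 ones → 1
Block 8 (0000000): 0 ones → 0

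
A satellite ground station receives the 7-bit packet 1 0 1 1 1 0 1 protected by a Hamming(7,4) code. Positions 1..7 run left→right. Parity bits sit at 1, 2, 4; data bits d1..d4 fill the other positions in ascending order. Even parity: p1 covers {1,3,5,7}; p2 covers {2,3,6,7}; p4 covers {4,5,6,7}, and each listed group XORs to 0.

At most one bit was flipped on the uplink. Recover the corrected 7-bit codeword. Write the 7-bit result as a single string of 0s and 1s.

1010101

s1 (pos 1,3,5,7): 1⊕1⊕1⊕1 = 0
s2 (pos 2,3,6,7): 0⊕1⊕0⊕1 = 0
s4 (pos 4,5,6,7): 1⊕1⊕0⊕1 = 1
Syndrome s4…s1 = 100 → error at position 4.
Flip position 4: 1011101 → 1010101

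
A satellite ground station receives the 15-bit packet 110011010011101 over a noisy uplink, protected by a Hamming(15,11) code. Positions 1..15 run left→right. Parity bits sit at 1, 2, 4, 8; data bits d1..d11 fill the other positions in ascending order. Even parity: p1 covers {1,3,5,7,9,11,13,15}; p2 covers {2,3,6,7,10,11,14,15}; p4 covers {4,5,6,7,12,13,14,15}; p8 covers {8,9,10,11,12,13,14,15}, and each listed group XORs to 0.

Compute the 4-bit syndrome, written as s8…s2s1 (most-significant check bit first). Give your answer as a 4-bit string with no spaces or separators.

s1 (pos 1,3,5,7,9,11,13,15): 1⊕0⊕1⊕0⊕0⊕1⊕1⊕1 = 1
s2 (pos 2,3,6,7,10,11,14,15): 1⊕0⊕1⊕0⊕0⊕1⊕0⊕1 = 0
s4 (pos 4,5,6,7,12,13,14,15): 0⊕1⊕1⊕0⊕1⊕1⊕0⊕1 = 1
s8 (pos 8,9,10,11,12,13,14,15): 1⊕0⊕0⊕1⊕1⊕1⊕0⊕1 = 1
Syndrome s8…s1 = 1101 → error at position 13.

1101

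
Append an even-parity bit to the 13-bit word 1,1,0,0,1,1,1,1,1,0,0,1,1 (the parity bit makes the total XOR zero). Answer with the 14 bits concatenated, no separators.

11001111100111

XOR of the 13 data bits: 1⊕1⊕0⊕0⊕1⊕1⊕1⊕1⊕1⊕0⊕0⊕1⊕1 = 1
Parity bit = 1 (so all 14 bits XOR to 0).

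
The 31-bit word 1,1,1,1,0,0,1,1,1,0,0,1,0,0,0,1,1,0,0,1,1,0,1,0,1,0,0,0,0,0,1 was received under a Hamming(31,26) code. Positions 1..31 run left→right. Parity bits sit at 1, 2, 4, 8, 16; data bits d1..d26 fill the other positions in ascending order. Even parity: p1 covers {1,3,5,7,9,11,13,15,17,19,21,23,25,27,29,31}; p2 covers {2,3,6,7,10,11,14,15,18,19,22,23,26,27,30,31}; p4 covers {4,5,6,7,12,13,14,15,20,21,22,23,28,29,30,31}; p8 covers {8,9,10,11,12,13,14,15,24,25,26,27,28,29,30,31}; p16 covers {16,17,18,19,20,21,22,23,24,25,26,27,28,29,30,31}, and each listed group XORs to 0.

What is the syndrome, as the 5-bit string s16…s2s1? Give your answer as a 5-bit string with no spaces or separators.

11111

s1 (pos 1,3,5,7,9,11,13,15,17,19,21,23,25,27,29,31): 1⊕1⊕0⊕1⊕1⊕0⊕0⊕0⊕1⊕0⊕1⊕1⊕1⊕0⊕0⊕1 = 1
s2 (pos 2,3,6,7,10,11,14,15,18,19,22,23,26,27,30,31): 1⊕1⊕0⊕1⊕0⊕0⊕0⊕0⊕0⊕0⊕0⊕1⊕0⊕0⊕0⊕1 = 1
s4 (pos 4,5,6,7,12,13,14,15,20,21,22,23,28,29,30,31): 1⊕0⊕0⊕1⊕1⊕0⊕0⊕0⊕1⊕1⊕0⊕1⊕0⊕0⊕0⊕1 = 1
s8 (pos 8,9,10,11,12,13,14,15,24,25,26,27,28,29,30,31): 1⊕1⊕0⊕0⊕1⊕0⊕0⊕0⊕0⊕1⊕0⊕0⊕0⊕0⊕0⊕1 = 1
s16 (pos 16,17,18,19,20,21,22,23,24,25,26,27,28,29,30,31): 1⊕1⊕0⊕0⊕1⊕1⊕0⊕1⊕0⊕1⊕0⊕0⊕0⊕0⊕0⊕1 = 1
Syndrome s16…s1 = 11111 → error at position 31.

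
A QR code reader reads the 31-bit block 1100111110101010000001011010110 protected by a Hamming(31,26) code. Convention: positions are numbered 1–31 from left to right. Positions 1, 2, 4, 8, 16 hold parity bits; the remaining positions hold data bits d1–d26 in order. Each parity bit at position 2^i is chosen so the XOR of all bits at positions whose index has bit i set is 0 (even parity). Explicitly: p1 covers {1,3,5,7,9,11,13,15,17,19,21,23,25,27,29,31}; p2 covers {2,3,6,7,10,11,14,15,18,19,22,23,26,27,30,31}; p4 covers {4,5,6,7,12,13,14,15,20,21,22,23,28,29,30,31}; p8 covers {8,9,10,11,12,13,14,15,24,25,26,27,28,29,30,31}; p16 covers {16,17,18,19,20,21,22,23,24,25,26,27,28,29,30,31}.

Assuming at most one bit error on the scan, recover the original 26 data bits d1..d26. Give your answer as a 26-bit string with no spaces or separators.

s1 (pos 1,3,5,7,9,11,13,15,17,19,21,23,25,27,29,31): 1⊕0⊕1⊕1⊕1⊕1⊕1⊕1⊕0⊕0⊕0⊕0⊕1⊕1⊕1⊕0 = 0
s2 (pos 2,3,6,7,10,11,14,15,18,19,22,23,26,27,30,31): 1⊕0⊕1⊕1⊕0⊕1⊕0⊕1⊕0⊕0⊕1⊕0⊕0⊕1⊕1⊕0 = 0
s4 (pos 4,5,6,7,12,13,14,15,20,21,22,23,28,29,30,31): 0⊕1⊕1⊕1⊕0⊕1⊕0⊕1⊕0⊕0⊕1⊕0⊕0⊕1⊕1⊕0 = 0
s8 (pos 8,9,10,11,12,13,14,15,24,25,26,27,28,29,30,31): 1⊕1⊕0⊕1⊕0⊕1⊕0⊕1⊕1⊕1⊕0⊕1⊕0⊕1⊕1⊕0 = 0
s16 (pos 16,17,18,19,20,21,22,23,24,25,26,27,28,29,30,31): 0⊕0⊕0⊕0⊕0⊕0⊕1⊕0⊕1⊕1⊕0⊕1⊕0⊕1⊕1⊕0 = 0
Syndrome s16…s1 = 00000 → no error.
Read data bits from positions 3,5,6,7,9,10,11,12,13,14,15,17,18,19,20,21,22,23,24,25,26,27,28,29,30,31: 01111010101000001011010110

01111010101000001011010110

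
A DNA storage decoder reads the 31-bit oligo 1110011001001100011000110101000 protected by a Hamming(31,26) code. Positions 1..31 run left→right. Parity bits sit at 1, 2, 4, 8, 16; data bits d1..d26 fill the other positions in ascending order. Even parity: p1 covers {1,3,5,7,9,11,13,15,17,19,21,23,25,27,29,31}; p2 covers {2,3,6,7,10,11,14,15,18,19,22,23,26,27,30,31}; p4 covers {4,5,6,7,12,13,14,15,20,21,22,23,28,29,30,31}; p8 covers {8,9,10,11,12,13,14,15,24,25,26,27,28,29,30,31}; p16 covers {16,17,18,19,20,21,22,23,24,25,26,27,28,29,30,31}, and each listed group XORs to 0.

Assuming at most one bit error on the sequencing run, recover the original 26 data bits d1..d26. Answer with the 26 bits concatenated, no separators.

10110100110011000110101000

s1 (pos 1,3,5,7,9,11,13,15,17,19,21,23,25,27,29,31): 1⊕1⊕0⊕1⊕0⊕0⊕1⊕0⊕0⊕1⊕0⊕1⊕0⊕0⊕0⊕0 = 0
s2 (pos 2,3,6,7,10,11,14,15,18,19,22,23,26,27,30,31): 1⊕1⊕1⊕1⊕1⊕0⊕1⊕0⊕1⊕1⊕0⊕1⊕1⊕0⊕0⊕0 = 0
s4 (pos 4,5,6,7,12,13,14,15,20,21,22,23,28,29,30,31): 0⊕0⊕1⊕1⊕0⊕1⊕1⊕0⊕0⊕0⊕0⊕1⊕1⊕0⊕0⊕0 = 0
s8 (pos 8,9,10,11,12,13,14,15,24,25,26,27,28,29,30,31): 0⊕0⊕1⊕0⊕0⊕1⊕1⊕0⊕1⊕0⊕1⊕0⊕1⊕0⊕0⊕0 = 0
s16 (pos 16,17,18,19,20,21,22,23,24,25,26,27,28,29,30,31): 0⊕0⊕1⊕1⊕0⊕0⊕0⊕1⊕1⊕0⊕1⊕0⊕1⊕0⊕0⊕0 = 0
Syndrome s16…s1 = 00000 → no error.
Read data bits from positions 3,5,6,7,9,10,11,12,13,14,15,17,18,19,20,21,22,23,24,25,26,27,28,29,30,31: 10110100110011000110101000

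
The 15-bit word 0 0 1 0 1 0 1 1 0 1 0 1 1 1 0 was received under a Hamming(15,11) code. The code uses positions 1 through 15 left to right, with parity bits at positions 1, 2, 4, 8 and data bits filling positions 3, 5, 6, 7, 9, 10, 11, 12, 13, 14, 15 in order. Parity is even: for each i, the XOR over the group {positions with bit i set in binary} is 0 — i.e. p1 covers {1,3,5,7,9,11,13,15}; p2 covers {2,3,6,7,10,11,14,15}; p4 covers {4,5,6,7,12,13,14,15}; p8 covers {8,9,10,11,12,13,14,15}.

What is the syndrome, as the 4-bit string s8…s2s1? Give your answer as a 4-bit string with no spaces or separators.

1100

s1 (pos 1,3,5,7,9,11,13,15): 0⊕1⊕1⊕1⊕0⊕0⊕1⊕0 = 0
s2 (pos 2,3,6,7,10,11,14,15): 0⊕1⊕0⊕1⊕1⊕0⊕1⊕0 = 0
s4 (pos 4,5,6,7,12,13,14,15): 0⊕1⊕0⊕1⊕1⊕1⊕1⊕0 = 1
s8 (pos 8,9,10,11,12,13,14,15): 1⊕0⊕1⊕0⊕1⊕1⊕1⊕0 = 1
Syndrome s8…s1 = 1100 → error at position 12.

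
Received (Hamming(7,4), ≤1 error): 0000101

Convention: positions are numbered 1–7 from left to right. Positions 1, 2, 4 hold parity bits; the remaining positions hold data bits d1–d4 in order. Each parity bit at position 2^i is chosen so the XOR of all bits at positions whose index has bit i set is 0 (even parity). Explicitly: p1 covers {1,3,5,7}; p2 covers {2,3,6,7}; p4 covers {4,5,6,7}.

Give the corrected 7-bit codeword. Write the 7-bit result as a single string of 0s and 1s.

s1 (pos 1,3,5,7): 0⊕0⊕1⊕1 = 0
s2 (pos 2,3,6,7): 0⊕0⊕0⊕1 = 1
s4 (pos 4,5,6,7): 0⊕1⊕0⊕1 = 0
Syndrome s4…s1 = 010 → error at position 2.
Flip position 2: 0000101 → 0100101

0100101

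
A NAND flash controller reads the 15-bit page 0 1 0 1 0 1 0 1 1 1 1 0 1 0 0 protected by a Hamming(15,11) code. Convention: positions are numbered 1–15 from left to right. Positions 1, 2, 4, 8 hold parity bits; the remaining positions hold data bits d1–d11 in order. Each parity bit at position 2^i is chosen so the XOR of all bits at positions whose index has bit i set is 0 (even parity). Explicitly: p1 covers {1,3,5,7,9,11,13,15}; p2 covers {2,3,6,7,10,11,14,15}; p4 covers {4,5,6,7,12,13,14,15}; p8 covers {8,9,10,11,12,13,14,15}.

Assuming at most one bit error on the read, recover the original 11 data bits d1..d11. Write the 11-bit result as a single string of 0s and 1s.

00101110000

s1 (pos 1,3,5,7,9,11,13,15): 0⊕0⊕0⊕0⊕1⊕1⊕1⊕0 = 1
s2 (pos 2,3,6,7,10,11,14,15): 1⊕0⊕1⊕0⊕1⊕1⊕0⊕0 = 0
s4 (pos 4,5,6,7,12,13,14,15): 1⊕0⊕1⊕0⊕0⊕1⊕0⊕0 = 1
s8 (pos 8,9,10,11,12,13,14,15): 1⊕1⊕1⊕1⊕0⊕1⊕0⊕0 = 1
Syndrome s8…s1 = 1101 → error at position 13.
Flip position 13: 010101011110100 → 010101011110000
Read data bits from positions 3,5,6,7,9,10,11,12,13,14,15: 00101110000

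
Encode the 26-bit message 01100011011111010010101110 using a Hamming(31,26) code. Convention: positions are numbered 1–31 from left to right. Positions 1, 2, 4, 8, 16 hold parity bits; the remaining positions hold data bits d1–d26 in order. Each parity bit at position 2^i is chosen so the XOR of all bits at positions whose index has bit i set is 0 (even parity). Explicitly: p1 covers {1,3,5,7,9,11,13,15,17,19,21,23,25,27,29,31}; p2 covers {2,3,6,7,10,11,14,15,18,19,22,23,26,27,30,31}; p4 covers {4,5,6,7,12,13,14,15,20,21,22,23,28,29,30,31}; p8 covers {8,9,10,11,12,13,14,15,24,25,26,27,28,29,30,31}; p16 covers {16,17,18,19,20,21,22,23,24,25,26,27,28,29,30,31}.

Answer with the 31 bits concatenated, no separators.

Place data at non-parity positions: p1 p2 0 p4 1 1 0 p8 0 0 1 1 0 1 1 p16 1 1 1 0 1 0 0 1 0 1 0 1 1 1 0
p1 (pos 1,3,5,7,9,11,13,15,17,19,21,23,25,27,29,31): XOR of data positions = 0⊕1⊕0⊕0⊕1⊕0⊕1⊕1⊕1⊕1⊕0⊕0⊕0⊕1⊕0 = 1
p2 (pos 2,3,6,7,10,11,14,15,18,19,22,23,26,27,30,31): XOR of data positions = 0⊕1⊕0⊕0⊕1⊕1⊕1⊕1⊕1⊕0⊕0⊕1⊕0⊕1⊕0 = 0
p4 (pos 4,5,6,7,12,13,14,15,20,21,22,23,28,29,30,31): XOR of data positions = 1⊕1⊕0⊕1⊕0⊕1⊕1⊕0⊕1⊕0⊕0⊕1⊕1⊕1⊕0 = 1
p8 (pos 8,9,10,11,12,13,14,15,24,25,26,27,28,29,30,31): XOR of data positions = 0⊕0⊕1⊕1⊕0⊕1⊕1⊕1⊕0⊕1⊕0⊕1⊕1⊕1⊕0 = 1
p16 (pos 16,17,18,19,20,21,22,23,24,25,26,27,28,29,30,31): XOR of data positions = 1⊕1⊕1⊕0⊕1⊕0⊕0⊕1⊕0⊕1⊕0⊕1⊕1⊕1⊕0 = 1
Codeword: 1001110100110111111010010101110

1001110100110111111010010101110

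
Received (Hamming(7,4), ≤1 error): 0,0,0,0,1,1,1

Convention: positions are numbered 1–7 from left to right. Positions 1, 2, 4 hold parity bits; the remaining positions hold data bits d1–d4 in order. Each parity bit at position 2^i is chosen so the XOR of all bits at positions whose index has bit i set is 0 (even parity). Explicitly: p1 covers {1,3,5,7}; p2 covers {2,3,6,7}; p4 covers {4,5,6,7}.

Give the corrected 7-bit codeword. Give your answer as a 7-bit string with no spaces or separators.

0001111

s1 (pos 1,3,5,7): 0⊕0⊕1⊕1 = 0
s2 (pos 2,3,6,7): 0⊕0⊕1⊕1 = 0
s4 (pos 4,5,6,7): 0⊕1⊕1⊕1 = 1
Syndrome s4…s1 = 100 → error at position 4.
Flip position 4: 0000111 → 0001111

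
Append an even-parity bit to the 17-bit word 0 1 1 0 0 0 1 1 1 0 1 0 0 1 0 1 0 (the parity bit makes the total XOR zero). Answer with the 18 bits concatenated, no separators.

XOR of the 17 data bits: 0⊕1⊕1⊕0⊕0⊕0⊕1⊕1⊕1⊕0⊕1⊕0⊕0⊕1⊕0⊕1⊕0 = 0
Parity bit = 0 (so all 18 bits XOR to 0).

011000111010010100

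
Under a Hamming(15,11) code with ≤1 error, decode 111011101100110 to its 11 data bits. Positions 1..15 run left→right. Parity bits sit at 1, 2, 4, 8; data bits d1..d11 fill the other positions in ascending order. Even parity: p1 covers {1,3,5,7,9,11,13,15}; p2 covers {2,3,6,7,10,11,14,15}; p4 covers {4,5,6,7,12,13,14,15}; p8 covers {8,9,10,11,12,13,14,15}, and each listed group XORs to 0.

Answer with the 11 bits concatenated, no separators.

s1 (pos 1,3,5,7,9,11,13,15): 1⊕1⊕1⊕1⊕1⊕0⊕1⊕0 = 0
s2 (pos 2,3,6,7,10,11,14,15): 1⊕1⊕1⊕1⊕1⊕0⊕1⊕0 = 0
s4 (pos 4,5,6,7,12,13,14,15): 0⊕1⊕1⊕1⊕0⊕1⊕1⊕0 = 1
s8 (pos 8,9,10,11,12,13,14,15): 0⊕1⊕1⊕0⊕0⊕1⊕1⊕0 = 0
Syndrome s8…s1 = 0100 → error at position 4.
Flip position 4: 111011101100110 → 111111101100110
Read data bits from positions 3,5,6,7,9,10,11,12,13,14,15: 11111100110

11111100110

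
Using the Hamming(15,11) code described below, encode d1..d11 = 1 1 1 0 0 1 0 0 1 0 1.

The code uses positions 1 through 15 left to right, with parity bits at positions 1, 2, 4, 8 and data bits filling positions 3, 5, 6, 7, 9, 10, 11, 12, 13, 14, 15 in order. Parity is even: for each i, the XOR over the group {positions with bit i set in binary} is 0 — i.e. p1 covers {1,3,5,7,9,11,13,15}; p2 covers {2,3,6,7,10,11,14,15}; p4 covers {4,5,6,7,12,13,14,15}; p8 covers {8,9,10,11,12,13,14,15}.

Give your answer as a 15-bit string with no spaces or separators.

001011010100101

Place data at non-parity positions: p1 p2 1 p4 1 1 0 p8 0 1 0 0 1 0 1
p1 (pos 1,3,5,7,9,11,13,15): XOR of data positions = 1⊕1⊕0⊕0⊕0⊕1⊕1 = 0
p2 (pos 2,3,6,7,10,11,14,15): XOR of data positions = 1⊕1⊕0⊕1⊕0⊕0⊕1 = 0
p4 (pos 4,5,6,7,12,13,14,15): XOR of data positions = 1⊕1⊕0⊕0⊕1⊕0⊕1 = 0
p8 (pos 8,9,10,11,12,13,14,15): XOR of data positions = 0⊕1⊕0⊕0⊕1⊕0⊕1 = 1
Codeword: 001011010100101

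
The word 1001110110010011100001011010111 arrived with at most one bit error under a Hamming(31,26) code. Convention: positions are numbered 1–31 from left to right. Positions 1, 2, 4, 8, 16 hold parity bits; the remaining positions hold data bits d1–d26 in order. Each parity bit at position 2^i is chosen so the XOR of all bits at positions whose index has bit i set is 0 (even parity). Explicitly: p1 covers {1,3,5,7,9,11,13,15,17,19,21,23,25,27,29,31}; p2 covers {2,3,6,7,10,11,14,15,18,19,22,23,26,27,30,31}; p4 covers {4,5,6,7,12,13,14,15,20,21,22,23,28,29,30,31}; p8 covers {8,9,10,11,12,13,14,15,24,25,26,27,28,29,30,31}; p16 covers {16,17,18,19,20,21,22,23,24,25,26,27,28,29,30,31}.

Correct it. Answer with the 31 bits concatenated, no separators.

s1 (pos 1,3,5,7,9,11,13,15,17,19,21,23,25,27,29,31): 1⊕0⊕1⊕0⊕1⊕0⊕0⊕1⊕1⊕0⊕0⊕0⊕1⊕1⊕1⊕1 = 1
s2 (pos 2,3,6,7,10,11,14,15,18,19,22,23,26,27,30,31): 0⊕0⊕1⊕0⊕0⊕0⊕0⊕1⊕0⊕0⊕1⊕0⊕0⊕1⊕1⊕1 = 0
s4 (pos 4,5,6,7,12,13,14,15,20,21,22,23,28,29,30,31): 1⊕1⊕1⊕0⊕1⊕0⊕0⊕1⊕0⊕0⊕1⊕0⊕0⊕1⊕1⊕1 = 1
s8 (pos 8,9,10,11,12,13,14,15,24,25,26,27,28,29,30,31): 1⊕1⊕0⊕0⊕1⊕0⊕0⊕1⊕1⊕1⊕0⊕1⊕0⊕1⊕1⊕1 = 0
s16 (pos 16,17,18,19,20,21,22,23,24,25,26,27,28,29,30,31): 1⊕1⊕0⊕0⊕0⊕0⊕1⊕0⊕1⊕1⊕0⊕1⊕0⊕1⊕1⊕1 = 1
Syndrome s16…s1 = 10101 → error at position 21.
Flip position 21: 1001110110010011100001011010111 → 1001110110010011100011011010111

1001110110010011100011011010111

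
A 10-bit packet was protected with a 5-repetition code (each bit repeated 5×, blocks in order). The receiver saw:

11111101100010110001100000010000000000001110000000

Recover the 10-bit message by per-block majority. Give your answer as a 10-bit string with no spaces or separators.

1100000010

Block 1 (11111): 5 ones → 1
Block 2 (10110): 3 ones → 1
Block 3 (00101): 2 ones → 0
Block 4 (10001): 2 ones → 0
Block 5 (10000): 1 one → 0
Block 6 (00100): 1 one → 0
Block 7 (00000): 0 ones → 0
Block 8 (00000): 0 ones → 0
Block 9 (11100): 3 ones → 1
Block 10 (00000): 0 ones → 0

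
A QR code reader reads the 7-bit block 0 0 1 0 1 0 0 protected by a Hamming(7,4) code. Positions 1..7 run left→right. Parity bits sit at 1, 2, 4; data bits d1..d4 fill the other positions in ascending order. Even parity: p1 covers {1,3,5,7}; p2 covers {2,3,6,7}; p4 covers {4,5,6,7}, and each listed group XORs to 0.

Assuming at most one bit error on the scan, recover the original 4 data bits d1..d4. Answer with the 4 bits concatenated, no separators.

s1 (pos 1,3,5,7): 0⊕1⊕1⊕0 = 0
s2 (pos 2,3,6,7): 0⊕1⊕0⊕0 = 1
s4 (pos 4,5,6,7): 0⊕1⊕0⊕0 = 1
Syndrome s4…s1 = 110 → error at position 6.
Flip position 6: 0010100 → 0010110
Read data bits from positions 3,5,6,7: 1110

1110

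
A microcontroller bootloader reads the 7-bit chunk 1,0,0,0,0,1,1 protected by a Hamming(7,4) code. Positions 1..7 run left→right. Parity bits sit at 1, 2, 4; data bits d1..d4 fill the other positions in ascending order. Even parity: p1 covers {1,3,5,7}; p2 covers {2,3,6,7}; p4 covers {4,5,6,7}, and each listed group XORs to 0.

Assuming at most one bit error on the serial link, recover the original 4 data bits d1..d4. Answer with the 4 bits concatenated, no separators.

s1 (pos 1,3,5,7): 1⊕0⊕0⊕1 = 0
s2 (pos 2,3,6,7): 0⊕0⊕1⊕1 = 0
s4 (pos 4,5,6,7): 0⊕0⊕1⊕1 = 0
Syndrome s4…s1 = 000 → no error.
Read data bits from positions 3,5,6,7: 0011

0011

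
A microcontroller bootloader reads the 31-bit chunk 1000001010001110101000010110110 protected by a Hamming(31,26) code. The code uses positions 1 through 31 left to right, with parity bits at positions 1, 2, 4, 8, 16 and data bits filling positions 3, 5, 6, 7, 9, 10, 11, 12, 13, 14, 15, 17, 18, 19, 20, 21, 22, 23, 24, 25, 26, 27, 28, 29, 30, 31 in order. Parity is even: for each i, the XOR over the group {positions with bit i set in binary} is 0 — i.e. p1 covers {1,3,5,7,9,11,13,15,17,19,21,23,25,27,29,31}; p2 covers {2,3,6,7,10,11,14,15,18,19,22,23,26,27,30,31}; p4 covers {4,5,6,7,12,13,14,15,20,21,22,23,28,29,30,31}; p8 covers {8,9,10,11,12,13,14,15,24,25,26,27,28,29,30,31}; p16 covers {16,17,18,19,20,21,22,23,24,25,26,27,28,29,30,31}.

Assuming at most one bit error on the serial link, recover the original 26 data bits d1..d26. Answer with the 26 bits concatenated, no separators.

s1 (pos 1,3,5,7,9,11,13,15,17,19,21,23,25,27,29,31): 1⊕0⊕0⊕1⊕1⊕0⊕1⊕1⊕1⊕1⊕0⊕0⊕0⊕1⊕1⊕0 = 1
s2 (pos 2,3,6,7,10,11,14,15,18,19,22,23,26,27,30,31): 0⊕0⊕0⊕1⊕0⊕0⊕1⊕1⊕0⊕1⊕0⊕0⊕1⊕1⊕1⊕0 = 1
s4 (pos 4,5,6,7,12,13,14,15,20,21,22,23,28,29,30,31): 0⊕0⊕0⊕1⊕0⊕1⊕1⊕1⊕0⊕0⊕0⊕0⊕0⊕1⊕1⊕0 = 0
s8 (pos 8,9,10,11,12,13,14,15,24,25,26,27,28,29,30,31): 0⊕1⊕0⊕0⊕0⊕1⊕1⊕1⊕1⊕0⊕1⊕1⊕0⊕1⊕1⊕0 = 1
s16 (pos 16,17,18,19,20,21,22,23,24,25,26,27,28,29,30,31): 0⊕1⊕0⊕1⊕0⊕0⊕0⊕0⊕1⊕0⊕1⊕1⊕0⊕1⊕1⊕0 = 1
Syndrome s16…s1 = 11011 → error at position 27.
Flip position 27: 1000001010001110101000010110110 → 1000001010001110101000010100110
Read data bits from positions 3,5,6,7,9,10,11,12,13,14,15,17,18,19,20,21,22,23,24,25,26,27,28,29,30,31: 00011000111101000010100110

00011000111101000010100110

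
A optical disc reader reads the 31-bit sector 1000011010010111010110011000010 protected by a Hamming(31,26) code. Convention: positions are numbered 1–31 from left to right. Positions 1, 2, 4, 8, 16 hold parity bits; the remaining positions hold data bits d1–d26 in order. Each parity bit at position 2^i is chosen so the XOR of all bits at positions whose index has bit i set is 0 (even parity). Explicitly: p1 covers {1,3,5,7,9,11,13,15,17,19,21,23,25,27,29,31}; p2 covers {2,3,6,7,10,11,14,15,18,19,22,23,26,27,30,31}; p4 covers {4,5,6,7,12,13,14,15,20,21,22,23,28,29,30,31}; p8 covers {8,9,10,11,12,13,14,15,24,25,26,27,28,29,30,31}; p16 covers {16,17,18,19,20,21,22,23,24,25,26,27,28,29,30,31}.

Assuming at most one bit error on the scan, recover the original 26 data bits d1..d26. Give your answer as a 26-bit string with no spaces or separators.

s1 (pos 1,3,5,7,9,11,13,15,17,19,21,23,25,27,29,31): 1⊕0⊕0⊕1⊕1⊕0⊕0⊕1⊕0⊕0⊕1⊕0⊕1⊕0⊕0⊕0 = 0
s2 (pos 2,3,6,7,10,11,14,15,18,19,22,23,26,27,30,31): 0⊕0⊕1⊕1⊕0⊕0⊕1⊕1⊕1⊕0⊕0⊕0⊕0⊕0⊕1⊕0 = 0
s4 (pos 4,5,6,7,12,13,14,15,20,21,22,23,28,29,30,31): 0⊕0⊕1⊕1⊕1⊕0⊕1⊕1⊕1⊕1⊕0⊕0⊕0⊕0⊕1⊕0 = 0
s8 (pos 8,9,10,11,12,13,14,15,24,25,26,27,28,29,30,31): 0⊕1⊕0⊕0⊕1⊕0⊕1⊕1⊕1⊕1⊕0⊕0⊕0⊕0⊕1⊕0 = 1
s16 (pos 16,17,18,19,20,21,22,23,24,25,26,27,28,29,30,31): 1⊕0⊕1⊕0⊕1⊕1⊕0⊕0⊕1⊕1⊕0⊕0⊕0⊕0⊕1⊕0 = 1
Syndrome s16…s1 = 11000 → error at position 24.
Flip position 24: 1000011010010111010110011000010 → 1000011010010111010110001000010
Read data bits from positions 3,5,6,7,9,10,11,12,13,14,15,17,18,19,20,21,22,23,24,25,26,27,28,29,30,31: 00111001011010110001000010

00111001011010110001000010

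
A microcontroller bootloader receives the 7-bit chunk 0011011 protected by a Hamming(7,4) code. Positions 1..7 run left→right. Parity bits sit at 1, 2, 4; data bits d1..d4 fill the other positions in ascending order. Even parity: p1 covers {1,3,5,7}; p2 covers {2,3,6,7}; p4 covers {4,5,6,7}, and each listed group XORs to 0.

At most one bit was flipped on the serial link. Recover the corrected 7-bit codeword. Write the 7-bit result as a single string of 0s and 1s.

s1 (pos 1,3,5,7): 0⊕1⊕0⊕1 = 0
s2 (pos 2,3,6,7): 0⊕1⊕1⊕1 = 1
s4 (pos 4,5,6,7): 1⊕0⊕1⊕1 = 1
Syndrome s4…s1 = 110 → error at position 6.
Flip position 6: 0011011 → 0011001

0011001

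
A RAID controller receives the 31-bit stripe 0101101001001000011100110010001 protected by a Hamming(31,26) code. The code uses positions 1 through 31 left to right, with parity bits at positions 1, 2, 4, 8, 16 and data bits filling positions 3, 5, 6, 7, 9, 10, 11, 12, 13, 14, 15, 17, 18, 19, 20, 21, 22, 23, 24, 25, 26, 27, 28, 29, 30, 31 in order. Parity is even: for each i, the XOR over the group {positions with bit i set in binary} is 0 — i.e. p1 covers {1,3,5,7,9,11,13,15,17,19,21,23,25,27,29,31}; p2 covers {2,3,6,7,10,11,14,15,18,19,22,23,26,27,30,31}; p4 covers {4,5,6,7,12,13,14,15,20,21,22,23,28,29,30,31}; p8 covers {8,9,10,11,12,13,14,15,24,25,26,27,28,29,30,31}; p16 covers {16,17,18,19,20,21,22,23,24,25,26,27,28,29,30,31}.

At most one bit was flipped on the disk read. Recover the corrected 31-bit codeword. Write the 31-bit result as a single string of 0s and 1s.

s1 (pos 1,3,5,7,9,11,13,15,17,19,21,23,25,27,29,31): 0⊕0⊕1⊕1⊕0⊕0⊕1⊕0⊕0⊕1⊕0⊕1⊕0⊕1⊕0⊕1 = 1
s2 (pos 2,3,6,7,10,11,14,15,18,19,22,23,26,27,30,31): 1⊕0⊕0⊕1⊕1⊕0⊕0⊕0⊕1⊕1⊕0⊕1⊕0⊕1⊕0⊕1 = 0
s4 (pos 4,5,6,7,12,13,14,15,20,21,22,23,28,29,30,31): 1⊕1⊕0⊕1⊕0⊕1⊕0⊕0⊕1⊕0⊕0⊕1⊕0⊕0⊕0⊕1 = 1
s8 (pos 8,9,10,11,12,13,14,15,24,25,26,27,28,29,30,31): 0⊕0⊕1⊕0⊕0⊕1⊕0⊕0⊕1⊕0⊕0⊕1⊕0⊕0⊕0⊕1 = 1
s16 (pos 16,17,18,19,20,21,22,23,24,25,26,27,28,29,30,31): 0⊕0⊕1⊕1⊕1⊕0⊕0⊕1⊕1⊕0⊕0⊕1⊕0⊕0⊕0⊕1 = 1
Syndrome s16…s1 = 11101 → error at position 29.
Flip position 29: 0101101001001000011100110010001 → 0101101001001000011100110010101

0101101001001000011100110010101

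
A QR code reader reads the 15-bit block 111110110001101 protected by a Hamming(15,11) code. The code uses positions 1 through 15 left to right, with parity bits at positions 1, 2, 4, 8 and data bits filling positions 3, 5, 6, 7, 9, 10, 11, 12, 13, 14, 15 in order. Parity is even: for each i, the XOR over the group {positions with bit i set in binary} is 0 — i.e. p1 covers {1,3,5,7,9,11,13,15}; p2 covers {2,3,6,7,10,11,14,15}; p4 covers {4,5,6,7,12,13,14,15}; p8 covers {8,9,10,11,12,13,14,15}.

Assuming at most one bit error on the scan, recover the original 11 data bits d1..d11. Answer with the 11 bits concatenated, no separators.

11010001101

s1 (pos 1,3,5,7,9,11,13,15): 1⊕1⊕1⊕1⊕0⊕0⊕1⊕1 = 0
s2 (pos 2,3,6,7,10,11,14,15): 1⊕1⊕0⊕1⊕0⊕0⊕0⊕1 = 0
s4 (pos 4,5,6,7,12,13,14,15): 1⊕1⊕0⊕1⊕1⊕1⊕0⊕1 = 0
s8 (pos 8,9,10,11,12,13,14,15): 1⊕0⊕0⊕0⊕1⊕1⊕0⊕1 = 0
Syndrome s8…s1 = 0000 → no error.
Read data bits from positions 3,5,6,7,9,10,11,12,13,14,15: 11010001101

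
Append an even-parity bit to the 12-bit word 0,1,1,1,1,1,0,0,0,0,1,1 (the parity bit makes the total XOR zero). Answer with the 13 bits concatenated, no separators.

XOR of the 12 data bits: 0⊕1⊕1⊕1⊕1⊕1⊕0⊕0⊕0⊕0⊕1⊕1 = 1
Parity bit = 1 (so all 13 bits XOR to 0).

0111110000111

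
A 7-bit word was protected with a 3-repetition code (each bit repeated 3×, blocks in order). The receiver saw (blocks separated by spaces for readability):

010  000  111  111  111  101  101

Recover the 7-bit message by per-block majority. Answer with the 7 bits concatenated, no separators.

Block 1 (010): 1 one → 0
Block 2 (000): 0 ones → 0
Block 3 (111): 3 ones → 1
Block 4 (111): 3 ones → 1
Block 5 (111): 3 ones → 1
Block 6 (101): 2 ones → 1
Block 7 (101): 2 ones → 1

0011111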